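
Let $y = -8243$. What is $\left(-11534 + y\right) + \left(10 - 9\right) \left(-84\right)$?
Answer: $-19861$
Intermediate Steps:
$\left(-11534 + y\right) + \left(10 - 9\right) \left(-84\right) = \left(-11534 - 8243\right) + \left(10 - 9\right) \left(-84\right) = -19777 + 1 \left(-84\right) = -19777 - 84 = -19861$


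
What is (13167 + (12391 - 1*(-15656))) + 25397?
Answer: 66611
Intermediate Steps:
(13167 + (12391 - 1*(-15656))) + 25397 = (13167 + (12391 + 15656)) + 25397 = (13167 + 28047) + 25397 = 41214 + 25397 = 66611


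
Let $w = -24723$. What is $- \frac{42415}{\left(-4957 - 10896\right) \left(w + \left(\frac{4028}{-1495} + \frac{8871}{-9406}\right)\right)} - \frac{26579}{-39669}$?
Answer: $\frac{20926333542870548293}{31237473463868039673} \approx 0.66991$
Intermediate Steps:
$- \frac{42415}{\left(-4957 - 10896\right) \left(w + \left(\frac{4028}{-1495} + \frac{8871}{-9406}\right)\right)} - \frac{26579}{-39669} = - \frac{42415}{\left(-4957 - 10896\right) \left(-24723 + \left(\frac{4028}{-1495} + \frac{8871}{-9406}\right)\right)} - \frac{26579}{-39669} = - \frac{42415}{\left(-15853\right) \left(-24723 + \left(4028 \left(- \frac{1}{1495}\right) + 8871 \left(- \frac{1}{9406}\right)\right)\right)} - - \frac{3797}{5667} = - \frac{42415}{\left(-15853\right) \left(-24723 - \frac{51149513}{14061970}\right)} + \frac{3797}{5667} = - \frac{42415}{\left(-15853\right) \left(- \frac{347705233823}{14061970}\right)} + \frac{3797}{5667} = - \frac{42415}{\frac{5512171071796019}{14061970}} + \frac{3797}{5667} = \left(-42415\right) \frac{14061970}{5512171071796019} + \frac{3797}{5667} = - \frac{596438457550}{5512171071796019} + \frac{3797}{5667} = \frac{20926333542870548293}{31237473463868039673}$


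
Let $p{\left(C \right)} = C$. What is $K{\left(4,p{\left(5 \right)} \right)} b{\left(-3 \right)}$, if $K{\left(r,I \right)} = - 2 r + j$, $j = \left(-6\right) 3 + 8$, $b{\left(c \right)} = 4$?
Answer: $-72$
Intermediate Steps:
$j = -10$ ($j = -18 + 8 = -10$)
$K{\left(r,I \right)} = -10 - 2 r$ ($K{\left(r,I \right)} = - 2 r - 10 = -10 - 2 r$)
$K{\left(4,p{\left(5 \right)} \right)} b{\left(-3 \right)} = \left(-10 - 8\right) 4 = \left(-18\right) 4 = -72$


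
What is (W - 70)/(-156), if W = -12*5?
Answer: ⅚ ≈ 0.83333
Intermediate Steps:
W = -60
(W - 70)/(-156) = (-60 - 70)/(-156) = -130*(-1/156) = ⅚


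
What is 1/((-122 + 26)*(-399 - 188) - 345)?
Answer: 1/56007 ≈ 1.7855e-5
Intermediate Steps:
1/((-122 + 26)*(-399 - 188) - 345) = 1/(-96*(-587) - 345) = 1/(56352 - 345) = 1/56007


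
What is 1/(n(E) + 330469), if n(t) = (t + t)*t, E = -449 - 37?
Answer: 1/802861 ≈ 1.2455e-6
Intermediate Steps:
E = -486
n(t) = 2*t² (n(t) = (2*t)*t = 2*t²)
1/(n(E) + 330469) = 1/(2*(-486)² + 330469) = 1/(2*236196 + 330469) = 1/(472392 + 330469) = 1/802861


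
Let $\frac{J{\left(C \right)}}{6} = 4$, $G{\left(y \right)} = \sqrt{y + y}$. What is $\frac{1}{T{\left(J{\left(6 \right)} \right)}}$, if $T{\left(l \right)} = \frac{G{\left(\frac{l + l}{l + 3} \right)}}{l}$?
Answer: $9 \sqrt{2} \approx 12.728$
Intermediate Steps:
$G{\left(y \right)} = \sqrt{2} \sqrt{y}$ ($G{\left(y \right)} = \sqrt{2 y} = \sqrt{2} \sqrt{y}$)
$J{\left(C \right)} = 24$ ($J{\left(C \right)} = 6 \cdot 4 = 24$)
$T{\left(l \right)} = \frac{2 \sqrt{\frac{l}{3 + l}}}{l}$ ($T{\left(l \right)} = \frac{\sqrt{2} \sqrt{\frac{l + l}{l + 3}}}{l} = \frac{\sqrt{2} \sqrt{\frac{2 l}{3 + l}}}{l} = \frac{\sqrt{2} \sqrt{2} \sqrt{\frac{l}{3 + l}}}{l} = \frac{2 \sqrt{\frac{l}{3 + l}}}{l}$)
$\frac{1}{T{\left(J{\left(6 \right)} \right)}} = \frac{1}{2 \cdot \frac{1}{24} \sqrt{\frac{24}{3 + 24}}} = \frac{1}{2 \cdot \frac{1}{24} \sqrt{\frac{24}{27}}} = \frac{1}{2 \cdot \frac{1}{24} \sqrt{24 \cdot \frac{1}{27}}} = \frac{1}{2 \cdot \frac{1}{24} \sqrt{\frac{8}{9}}} = \frac{1}{2 \cdot \frac{1}{24} \frac{2 \sqrt{2}}{3}} = \frac{1}{\frac{1}{18} \sqrt{2}} = 9 \sqrt{2}$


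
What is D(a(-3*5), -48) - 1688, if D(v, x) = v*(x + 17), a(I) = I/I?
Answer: -1719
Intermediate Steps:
a(I) = 1
D(v, x) = v*(17 + x)
D(a(-3*5), -48) - 1688 = 1*(17 - 48) - 1688 = 1*(-31) - 1688 = -31 - 1688 = -1719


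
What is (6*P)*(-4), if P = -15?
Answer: 360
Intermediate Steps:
(6*P)*(-4) = (6*(-15))*(-4) = -90*(-4) = 360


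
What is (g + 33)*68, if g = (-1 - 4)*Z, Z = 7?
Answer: -136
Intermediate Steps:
g = -35 (g = (-1 - 4)*7 = -5*7 = -35)
(g + 33)*68 = (-35 + 33)*68 = -2*68 = -136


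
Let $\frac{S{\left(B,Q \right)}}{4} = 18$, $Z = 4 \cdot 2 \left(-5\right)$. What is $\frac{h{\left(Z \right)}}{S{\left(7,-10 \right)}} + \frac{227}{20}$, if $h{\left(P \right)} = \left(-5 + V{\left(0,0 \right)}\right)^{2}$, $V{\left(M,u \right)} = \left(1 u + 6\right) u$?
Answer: $\frac{4211}{360} \approx 11.697$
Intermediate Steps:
$V{\left(M,u \right)} = u \left(6 + u\right)$ ($V{\left(M,u \right)} = \left(u + 6\right) u = \left(6 + u\right) u = u \left(6 + u\right)$)
$Z = -40$ ($Z = 8 \left(-5\right) = -40$)
$h{\left(P \right)} = 25$ ($h{\left(P \right)} = \left(-5 + 0 \left(6 + 0\right)\right)^{2} = \left(-5 + 0 \cdot 6\right)^{2} = \left(-5 + 0\right)^{2} = \left(-5\right)^{2} = 25$)
$S{\left(B,Q \right)} = 72$ ($S{\left(B,Q \right)} = 4 \cdot 18 = 72$)
$\frac{h{\left(Z \right)}}{S{\left(7,-10 \right)}} + \frac{227}{20} = \frac{25}{72} + \frac{227}{20} = \frac{4211}{360}$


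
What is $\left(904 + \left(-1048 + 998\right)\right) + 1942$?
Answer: $2796$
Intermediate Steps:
$\left(904 + \left(-1048 + 998\right)\right) + 1942 = \left(904 - 50\right) + 1942 = 854 + 1942 = 2796$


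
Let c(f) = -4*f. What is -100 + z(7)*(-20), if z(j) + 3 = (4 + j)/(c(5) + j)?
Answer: -300/13 ≈ -23.077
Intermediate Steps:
z(j) = -3 + (4 + j)/(-20 + j) (z(j) = -3 + (4 + j)/(-4*5 + j) = -3 + (4 + j)/(-20 + j))
-100 + z(7)*(-20) = -100 + (2*(32 - 1*7)/(-20 + 7))*(-20) = -100 + (2*(32 - 7)/(-13))*(-20) = -100 + (2*(-1/13)*25)*(-20) = -100 - 50/13*(-20) = -100 + 1000/13 = -300/13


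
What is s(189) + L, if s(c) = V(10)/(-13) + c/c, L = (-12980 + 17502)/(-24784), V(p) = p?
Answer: 7783/161096 ≈ 0.048313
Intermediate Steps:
L = -2261/12392 (L = 4522*(-1/24784) = -2261/12392 ≈ -0.18246)
s(c) = 3/13 (s(c) = 10/(-13) + c/c = 10*(-1/13) + 1 = -10/13 + 1 = 3/13)
s(189) + L = 3/13 - 2261/12392 = 7783/161096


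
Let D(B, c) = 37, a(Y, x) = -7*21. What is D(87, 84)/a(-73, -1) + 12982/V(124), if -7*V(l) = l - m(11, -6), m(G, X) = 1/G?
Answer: -146993689/200361 ≈ -733.64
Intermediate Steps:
a(Y, x) = -147
V(l) = 1/77 - l/7 (V(l) = -(l - 1/11)/7 = -(-1/11 + l)/7 = 1/77 - l/7)
D(87, 84)/a(-73, -1) + 12982/V(124) = 37/(-147) + 12982/(1/77 - 1/7*124) = 37*(-1/147) + 12982/(1/77 - 124/7) = -37/147 + 12982/(-1363/77) = -37/147 + 12982*(-77/1363) = -37/147 - 999614/1363 = -146993689/200361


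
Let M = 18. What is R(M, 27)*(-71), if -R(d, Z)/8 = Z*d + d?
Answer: 286272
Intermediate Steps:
R(d, Z) = -8*d - 8*Z*d (R(d, Z) = -8*(Z*d + d) = -8*(d + Z*d) = -8*d - 8*Z*d)
R(M, 27)*(-71) = -8*18*(1 + 27)*(-71) = -8*18*28*(-71) = -4032*(-71) = 286272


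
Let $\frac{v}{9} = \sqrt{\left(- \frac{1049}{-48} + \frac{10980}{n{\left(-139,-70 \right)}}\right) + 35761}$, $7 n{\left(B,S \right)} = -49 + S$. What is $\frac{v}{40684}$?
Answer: $\frac{3 \sqrt{1462260219}}{2766512} \approx 0.041467$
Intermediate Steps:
$n{\left(B,S \right)} = -7 + \frac{S}{7}$ ($n{\left(B,S \right)} = \frac{-49 + S}{7} = -7 + \frac{S}{7}$)
$v = \frac{3 \sqrt{1462260219}}{68}$ ($v = 9 \sqrt{\left(- \frac{1049}{-48} + \frac{10980}{-7 + \frac{1}{7} \left(-70\right)}\right) + 35761} = 9 \sqrt{\left(\left(-1049\right) \left(- \frac{1}{48}\right) + \frac{10980}{-7 - 10}\right) + 35761} = 9 \sqrt{\left(\frac{1049}{48} + \frac{10980}{-17}\right) + 35761} = 9 \sqrt{\left(\frac{1049}{48} + 10980 \left(- \frac{1}{17}\right)\right) + 35761} = 9 \sqrt{\left(\frac{1049}{48} - \frac{10980}{17}\right) + 35761} = 9 \sqrt{- \frac{509207}{816} + 35761} = 9 \sqrt{\frac{28671769}{816}} = 9 \frac{\sqrt{1462260219}}{204} = \frac{3 \sqrt{1462260219}}{68} \approx 1687.0$)
$\frac{v}{40684} = \frac{\frac{3}{68} \sqrt{1462260219}}{40684} = \frac{3 \sqrt{1462260219}}{68} \cdot \frac{1}{40684} = \frac{3 \sqrt{1462260219}}{2766512}$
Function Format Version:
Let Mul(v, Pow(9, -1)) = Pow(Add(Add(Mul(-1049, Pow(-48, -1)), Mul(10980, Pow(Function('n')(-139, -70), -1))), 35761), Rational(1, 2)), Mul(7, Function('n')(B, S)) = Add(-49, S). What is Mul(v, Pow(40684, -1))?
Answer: Mul(Rational(3, 2766512), Pow(1462260219, Rational(1, 2))) ≈ 0.041467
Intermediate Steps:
Function('n')(B, S) = Add(-7, Mul(Rational(1, 7), S)) (Function('n')(B, S) = Mul(Rational(1, 7), Add(-49, S)) = Add(-7, Mul(Rational(1, 7), S)))
v = Mul(Rational(3, 68), Pow(1462260219, Rational(1, 2))) (v = Mul(9, Pow(Add(Add(Mul(-1049, Pow(-48, -1)), Mul(10980, Pow(Add(-7, Mul(Rational(1, 7), -70)), -1))), 35761), Rational(1, 2))) = Mul(9, Pow(Add(Add(Mul(-1049, Rational(-1, 48)), Mul(10980, Pow(Add(-7, -10), -1))), 35761), Rational(1, 2))) = Mul(9, Pow(Add(Add(Rational(1049, 48), Mul(10980, Pow(-17, -1))), 35761), Rational(1, 2))) = Mul(9, Pow(Add(Add(Rational(1049, 48), Mul(10980, Rational(-1, 17))), 35761), Rational(1, 2))) = Mul(9, Pow(Add(Add(Rational(1049, 48), Rational(-10980, 17)), 35761), Rational(1, 2))) = Mul(9, Pow(Add(Rational(-509207, 816), 35761), Rational(1, 2))) = Mul(9, Pow(Rational(28671769, 816), Rational(1, 2))) = Mul(9, Mul(Rational(1, 204), Pow(1462260219, Rational(1, 2)))) = Mul(Rational(3, 68), Pow(1462260219, Rational(1, 2))) ≈ 1687.0)
Mul(v, Pow(40684, -1)) = Mul(Mul(Rational(3, 68), Pow(1462260219, Rational(1, 2))), Pow(40684, -1)) = Mul(Mul(Rational(3, 68), Pow(1462260219, Rational(1, 2))), Rational(1, 40684)) = Mul(Rational(3, 2766512), Pow(1462260219, Rational(1, 2)))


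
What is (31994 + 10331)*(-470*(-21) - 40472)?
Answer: -1295229650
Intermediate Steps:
(31994 + 10331)*(-470*(-21) - 40472) = 42325*(9870 - 40472) = 42325*(-30602) = -1295229650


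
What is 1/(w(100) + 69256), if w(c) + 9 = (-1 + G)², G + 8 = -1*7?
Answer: 1/69503 ≈ 1.4388e-5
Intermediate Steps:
G = -15 (G = -8 - 1*7 = -8 - 7 = -15)
w(c) = 247 (w(c) = -9 + (-1 - 15)² = -9 + (-16)² = -9 + 256 = 247)
1/(w(100) + 69256) = 1/(247 + 69256) = 1/69503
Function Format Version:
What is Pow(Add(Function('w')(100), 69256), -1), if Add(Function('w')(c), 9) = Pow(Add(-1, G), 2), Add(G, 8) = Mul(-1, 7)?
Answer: Rational(1, 69503) ≈ 1.4388e-5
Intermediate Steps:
G = -15 (G = Add(-8, Mul(-1, 7)) = Add(-8, -7) = -15)
Function('w')(c) = 247 (Function('w')(c) = Add(-9, Pow(Add(-1, -15), 2)) = Add(-9, Pow(-16, 2)) = Add(-9, 256) = 247)
Pow(Add(Function('w')(100), 69256), -1) = Pow(Add(247, 69256), -1) = Pow(69503, -1) = Rational(1, 69503)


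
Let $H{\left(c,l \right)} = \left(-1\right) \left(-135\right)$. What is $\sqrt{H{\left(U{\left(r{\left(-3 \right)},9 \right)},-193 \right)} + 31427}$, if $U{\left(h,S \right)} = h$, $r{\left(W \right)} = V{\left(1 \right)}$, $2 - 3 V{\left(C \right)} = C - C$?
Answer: $\sqrt{31562} \approx 177.66$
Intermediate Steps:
$V{\left(C \right)} = \frac{2}{3}$ ($V{\left(C \right)} = \frac{2}{3} - \frac{C - C}{3} = \frac{2}{3} - 0 = \frac{2}{3} + 0 = \frac{2}{3}$)
$r{\left(W \right)} = \frac{2}{3}$
$H{\left(c,l \right)} = 135$
$\sqrt{H{\left(U{\left(r{\left(-3 \right)},9 \right)},-193 \right)} + 31427} = \sqrt{135 + 31427} = \sqrt{31562}$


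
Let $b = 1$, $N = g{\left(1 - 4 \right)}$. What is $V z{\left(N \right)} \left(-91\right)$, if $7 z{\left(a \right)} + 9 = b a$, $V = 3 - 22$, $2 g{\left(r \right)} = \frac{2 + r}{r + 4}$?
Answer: $- \frac{4693}{2} \approx -2346.5$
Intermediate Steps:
$g{\left(r \right)} = \frac{2 + r}{2 \left(4 + r\right)}$ ($g{\left(r \right)} = \frac{\left(2 + r\right) \frac{1}{r + 4}}{2} = \frac{\left(2 + r\right) \frac{1}{4 + r}}{2} = \frac{\frac{1}{4 + r} \left(2 + r\right)}{2} = \frac{2 + r}{2 \left(4 + r\right)}$)
$N = - \frac{1}{2}$ ($N = \frac{2 + \left(1 - 4\right)}{2 \left(4 + \left(1 - 4\right)\right)} = \frac{2 - 3}{2 \left(4 - 3\right)} = \frac{1}{2} \cdot 1^{-1} \left(-1\right) = \frac{1}{2} \cdot 1 \left(-1\right) = - \frac{1}{2} \approx -0.5$)
$V = -19$ ($V = 3 - 22 = -19$)
$z{\left(a \right)} = - \frac{9}{7} + \frac{a}{7}$ ($z{\left(a \right)} = - \frac{9}{7} + \frac{1 a}{7} = - \frac{9}{7} + \frac{a}{7}$)
$V z{\left(N \right)} \left(-91\right) = - 19 \left(- \frac{9}{7} + \frac{1}{7} \left(- \frac{1}{2}\right)\right) \left(-91\right) = - 19 \left(- \frac{9}{7} - \frac{1}{14}\right) \left(-91\right) = \left(-19\right) \left(- \frac{19}{14}\right) \left(-91\right) = \frac{361}{14} \left(-91\right) = - \frac{4693}{2}$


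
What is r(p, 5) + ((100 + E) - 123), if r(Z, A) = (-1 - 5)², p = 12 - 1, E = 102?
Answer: 115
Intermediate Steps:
p = 11
r(Z, A) = 36 (r(Z, A) = (-6)² = 36)
r(p, 5) + ((100 + E) - 123) = 36 + ((100 + 102) - 123) = 36 + (202 - 123) = 36 + 79 = 115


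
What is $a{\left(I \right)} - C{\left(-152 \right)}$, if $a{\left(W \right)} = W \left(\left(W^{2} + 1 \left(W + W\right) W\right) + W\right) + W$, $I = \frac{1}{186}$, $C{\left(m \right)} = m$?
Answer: $\frac{108681433}{714984} \approx 152.01$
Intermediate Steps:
$I = \frac{1}{186} \approx 0.0053763$
$a{\left(W \right)} = W + W \left(W + 3 W^{2}\right)$ ($a{\left(W \right)} = W \left(\left(W^{2} + 1 \cdot 2 W W\right) + W\right) + W = W \left(\left(W^{2} + 2 W W\right) + W\right) + W = W \left(\left(W^{2} + 2 W^{2}\right) + W\right) + W = W \left(3 W^{2} + W\right) + W = W \left(W + 3 W^{2}\right) + W = W + W \left(W + 3 W^{2}\right)$)
$a{\left(I \right)} - C{\left(-152 \right)} = \frac{1 + \frac{1}{186} + \frac{3}{34596}}{186} - -152 = \frac{1 + \frac{1}{186} + 3 \cdot \frac{1}{34596}}{186} + 152 = \frac{1 + \frac{1}{186} + \frac{1}{11532}}{186} + 152 = \frac{1}{186} \cdot \frac{3865}{3844} + 152 = \frac{3865}{714984} + 152 = \frac{108681433}{714984}$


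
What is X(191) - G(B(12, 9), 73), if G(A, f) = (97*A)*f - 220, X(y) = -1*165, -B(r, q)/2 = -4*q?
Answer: -509777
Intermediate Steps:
B(r, q) = 8*q (B(r, q) = -(-8)*q = 8*q)
X(y) = -165
G(A, f) = -220 + 97*A*f (G(A, f) = 97*A*f - 220 = -220 + 97*A*f)
X(191) - G(B(12, 9), 73) = -165 - (-220 + 97*(8*9)*73) = -165 - (-220 + 97*72*73) = -165 - (-220 + 509832) = -165 - 1*509612 = -165 - 509612 = -509777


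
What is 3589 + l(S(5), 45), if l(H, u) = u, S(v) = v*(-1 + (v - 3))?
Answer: 3634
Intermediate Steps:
S(v) = v*(-4 + v) (S(v) = v*(-1 + (-3 + v)) = v*(-4 + v))
3589 + l(S(5), 45) = 3589 + 45 = 3634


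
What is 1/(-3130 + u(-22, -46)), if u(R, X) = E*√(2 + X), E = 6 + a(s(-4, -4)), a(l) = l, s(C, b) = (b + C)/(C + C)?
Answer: -1565/4899528 - 7*I*√11/4899528 ≈ -0.00031942 - 4.7385e-6*I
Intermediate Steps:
s(C, b) = (C + b)/(2*C) (s(C, b) = (C + b)/((2*C)) = (C + b)*(1/(2*C)) = (C + b)/(2*C))
E = 7 (E = 6 + (½)*(-4 - 4)/(-4) = 6 + (½)*(-¼)*(-8) = 6 + 1 = 7)
u(R, X) = 7*√(2 + X)
1/(-3130 + u(-22, -46)) = 1/(-3130 + 7*√(2 - 46)) = 1/(-3130 + 7*√(-44)) = 1/(-3130 + 7*(2*I*√11)) = 1/(-3130 + 14*I*√11)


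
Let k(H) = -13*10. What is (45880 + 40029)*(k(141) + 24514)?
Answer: 2094805056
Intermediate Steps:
k(H) = -130
(45880 + 40029)*(k(141) + 24514) = (45880 + 40029)*(-130 + 24514) = 85909*24384 = 2094805056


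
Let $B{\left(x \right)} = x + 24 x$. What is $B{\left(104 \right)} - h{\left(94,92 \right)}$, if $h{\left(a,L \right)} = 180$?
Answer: $2420$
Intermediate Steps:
$B{\left(x \right)} = 25 x$
$B{\left(104 \right)} - h{\left(94,92 \right)} = 25 \cdot 104 - 180 = 2600 - 180 = 2420$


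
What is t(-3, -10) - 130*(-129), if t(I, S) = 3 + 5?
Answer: 16778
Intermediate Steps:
t(I, S) = 8
t(-3, -10) - 130*(-129) = 8 - 130*(-129) = 8 + 16770 = 16778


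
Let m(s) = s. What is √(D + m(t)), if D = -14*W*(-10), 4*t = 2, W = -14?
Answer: I*√7838/2 ≈ 44.266*I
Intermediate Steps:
t = ½ (t = (¼)*2 = ½ ≈ 0.50000)
D = -1960 (D = -14*(-14)*(-10) = 196*(-10) = -1960)
√(D + m(t)) = √(-1960 + ½) = √(-3919/2) = I*√7838/2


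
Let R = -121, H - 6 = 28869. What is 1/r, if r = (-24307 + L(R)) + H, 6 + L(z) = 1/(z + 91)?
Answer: 30/136859 ≈ 0.00021920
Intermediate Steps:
H = 28875 (H = 6 + 28869 = 28875)
L(z) = -6 + 1/(91 + z) (L(z) = -6 + 1/(z + 91) = -6 + 1/(91 + z))
r = 136859/30 (r = (-24307 + (-545 - 6*(-121))/(91 - 121)) + 28875 = (-24307 + (-545 + 726)/(-30)) + 28875 = (-24307 - 1/30*181) + 28875 = (-24307 - 181/30) + 28875 = -729391/30 + 28875 = 136859/30 ≈ 4562.0)
1/r = 1/(136859/30) = 30/136859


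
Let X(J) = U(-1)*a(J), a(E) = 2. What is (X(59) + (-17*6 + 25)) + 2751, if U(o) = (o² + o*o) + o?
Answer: 2676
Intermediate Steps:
U(o) = o + 2*o² (U(o) = (o² + o²) + o = 2*o² + o = o + 2*o²)
X(J) = 2 (X(J) = -(1 + 2*(-1))*2 = -(1 - 2)*2 = -1*(-1)*2 = 1*2 = 2)
(X(59) + (-17*6 + 25)) + 2751 = (2 + (-17*6 + 25)) + 2751 = (2 + (-102 + 25)) + 2751 = (2 - 77) + 2751 = -75 + 2751 = 2676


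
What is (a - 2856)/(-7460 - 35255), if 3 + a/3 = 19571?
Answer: -55848/42715 ≈ -1.3075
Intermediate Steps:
a = 58704 (a = -9 + 3*19571 = -9 + 58713 = 58704)
(a - 2856)/(-7460 - 35255) = (58704 - 2856)/(-7460 - 35255) = 55848/(-42715) = 55848*(-1/42715) = -55848/42715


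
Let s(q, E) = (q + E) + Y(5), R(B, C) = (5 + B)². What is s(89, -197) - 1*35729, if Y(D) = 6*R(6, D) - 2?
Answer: -35113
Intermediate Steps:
Y(D) = 724 (Y(D) = 6*(5 + 6)² - 2 = 6*11² - 2 = 6*121 - 2 = 726 - 2 = 724)
s(q, E) = 724 + E + q (s(q, E) = (q + E) + 724 = (E + q) + 724 = 724 + E + q)
s(89, -197) - 1*35729 = (724 - 197 + 89) - 1*35729 = 616 - 35729 = -35113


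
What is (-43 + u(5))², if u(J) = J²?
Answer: 324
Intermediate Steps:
(-43 + u(5))² = (-43 + 5²)² = (-43 + 25)² = (-18)² = 324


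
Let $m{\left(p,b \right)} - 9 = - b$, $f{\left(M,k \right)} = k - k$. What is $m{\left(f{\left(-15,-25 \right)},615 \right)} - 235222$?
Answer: $-235828$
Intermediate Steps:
$f{\left(M,k \right)} = 0$
$m{\left(p,b \right)} = 9 - b$
$m{\left(f{\left(-15,-25 \right)},615 \right)} - 235222 = \left(9 - 615\right) - 235222 = -606 - 235222 = -235828$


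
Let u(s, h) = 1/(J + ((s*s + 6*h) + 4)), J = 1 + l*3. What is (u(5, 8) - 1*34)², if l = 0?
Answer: 7027801/6084 ≈ 1155.1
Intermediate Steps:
J = 1 (J = 1 + 0*3 = 1 + 0 = 1)
u(s, h) = 1/(5 + s² + 6*h) (u(s, h) = 1/(1 + ((s*s + 6*h) + 4)) = 1/(1 + ((s² + 6*h) + 4)) = 1/(1 + (4 + s² + 6*h)) = 1/(5 + s² + 6*h))
(u(5, 8) - 1*34)² = (1/(5 + 5² + 6*8) - 1*34)² = (1/(5 + 25 + 48) - 34)² = (1/78 - 34)² = (-2651/78)² = 7027801/6084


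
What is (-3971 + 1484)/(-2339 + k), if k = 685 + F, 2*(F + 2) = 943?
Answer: 4974/2369 ≈ 2.0996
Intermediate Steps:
F = 939/2 (F = -2 + (½)*943 = -2 + 943/2 = 939/2 ≈ 469.50)
k = 2309/2 (k = 685 + 939/2 = 2309/2 ≈ 1154.5)
(-3971 + 1484)/(-2339 + k) = (-3971 + 1484)/(-2339 + 2309/2) = -2487/(-2369/2) = -2487*(-2/2369) = 4974/2369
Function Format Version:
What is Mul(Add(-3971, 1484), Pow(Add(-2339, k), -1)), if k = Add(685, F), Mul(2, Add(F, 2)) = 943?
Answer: Rational(4974, 2369) ≈ 2.0996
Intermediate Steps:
F = Rational(939, 2) (F = Add(-2, Mul(Rational(1, 2), 943)) = Add(-2, Rational(943, 2)) = Rational(939, 2) ≈ 469.50)
k = Rational(2309, 2) (k = Add(685, Rational(939, 2)) = Rational(2309, 2) ≈ 1154.5)
Mul(Add(-3971, 1484), Pow(Add(-2339, k), -1)) = Mul(Add(-3971, 1484), Pow(Add(-2339, Rational(2309, 2)), -1)) = Mul(-2487, Pow(Rational(-2369, 2), -1)) = Mul(-2487, Rational(-2, 2369)) = Rational(4974, 2369)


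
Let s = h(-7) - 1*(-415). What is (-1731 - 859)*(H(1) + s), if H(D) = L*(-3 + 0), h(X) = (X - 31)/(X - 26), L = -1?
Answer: -35824880/33 ≈ -1.0856e+6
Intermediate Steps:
h(X) = (-31 + X)/(-26 + X)
H(D) = 3 (H(D) = -(-3 + 0) = -1*(-3) = 3)
s = 13733/33 (s = (-31 - 7)/(-26 - 7) - 1*(-415) = -38/(-33) + 415 = -1/33*(-38) + 415 = 38/33 + 415 = 13733/33 ≈ 416.15)
(-1731 - 859)*(H(1) + s) = (-1731 - 859)*(3 + 13733/33) = -2590*13832/33 = -35824880/33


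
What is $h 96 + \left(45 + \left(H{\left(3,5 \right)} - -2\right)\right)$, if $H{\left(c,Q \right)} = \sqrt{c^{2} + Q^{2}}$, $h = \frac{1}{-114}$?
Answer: $\frac{877}{19} + \sqrt{34} \approx 51.989$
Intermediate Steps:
$h = - \frac{1}{114} \approx -0.0087719$
$H{\left(c,Q \right)} = \sqrt{Q^{2} + c^{2}}$
$h 96 + \left(45 + \left(H{\left(3,5 \right)} - -2\right)\right) = \left(- \frac{1}{114}\right) 96 + \left(45 - \left(-2 - \sqrt{5^{2} + 3^{2}}\right)\right) = - \frac{16}{19} + \left(45 + \left(\sqrt{25 + 9} + 2\right)\right) = - \frac{16}{19} + \left(45 + \left(\sqrt{34} + 2\right)\right) = - \frac{16}{19} + \left(45 + \left(2 + \sqrt{34}\right)\right) = - \frac{16}{19} + \left(47 + \sqrt{34}\right) = \frac{877}{19} + \sqrt{34}$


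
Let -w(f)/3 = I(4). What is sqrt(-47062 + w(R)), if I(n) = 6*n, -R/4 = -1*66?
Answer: I*sqrt(47134) ≈ 217.1*I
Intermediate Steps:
R = 264 (R = -(-4)*66 = -4*(-66) = 264)
w(f) = -72 (w(f) = -18*4 = -3*24 = -72)
sqrt(-47062 + w(R)) = sqrt(-47062 - 72) = sqrt(-47134) = I*sqrt(47134)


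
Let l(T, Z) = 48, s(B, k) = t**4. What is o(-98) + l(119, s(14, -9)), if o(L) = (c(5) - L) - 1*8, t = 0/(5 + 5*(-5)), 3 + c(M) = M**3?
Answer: 260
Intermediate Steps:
c(M) = -3 + M**3
t = 0 (t = 0/(5 - 25) = 0/(-20) = 0*(-1/20) = 0)
s(B, k) = 0 (s(B, k) = 0**4 = 0)
o(L) = 114 - L (o(L) = ((-3 + 5**3) - L) - 1*8 = ((-3 + 125) - L) - 8 = (122 - L) - 8 = 114 - L)
o(-98) + l(119, s(14, -9)) = (114 - 1*(-98)) + 48 = (114 + 98) + 48 = 212 + 48 = 260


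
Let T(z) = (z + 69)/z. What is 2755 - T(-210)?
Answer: 192803/70 ≈ 2754.3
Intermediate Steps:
T(z) = (69 + z)/z
2755 - T(-210) = 2755 - (69 - 210)/(-210) = 2755 - (-1)*(-141)/210 = 2755 - 1*47/70 = 2755 - 47/70 = 192803/70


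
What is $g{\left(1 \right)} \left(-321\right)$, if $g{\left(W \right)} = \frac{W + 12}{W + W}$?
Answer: $- \frac{4173}{2} \approx -2086.5$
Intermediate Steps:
$g{\left(W \right)} = \frac{12 + W}{2 W}$
$g{\left(1 \right)} \left(-321\right) = \frac{12 + 1}{2 \cdot 1} \left(-321\right) = \frac{1}{2} \cdot 1 \cdot 13 \left(-321\right) = \frac{13}{2} \left(-321\right) = - \frac{4173}{2}$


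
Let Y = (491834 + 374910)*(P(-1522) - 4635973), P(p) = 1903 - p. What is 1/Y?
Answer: -1/4015233183712 ≈ -2.4905e-13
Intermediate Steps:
Y = -4015233183712 (Y = (491834 + 374910)*((1903 - 1*(-1522)) - 4635973) = 866744*((1903 + 1522) - 4635973) = 866744*(3425 - 4635973) = 866744*(-4632548) = -4015233183712)
1/Y = 1/(-4015233183712) = -1/4015233183712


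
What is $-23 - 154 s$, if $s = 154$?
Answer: $-23739$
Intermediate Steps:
$-23 - 154 s = -23 - 23716 = -23739$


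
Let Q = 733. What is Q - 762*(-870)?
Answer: 663673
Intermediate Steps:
Q - 762*(-870) = 733 - 762*(-870) = 733 + 662940 = 663673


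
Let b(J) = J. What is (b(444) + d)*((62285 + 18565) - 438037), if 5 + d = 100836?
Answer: -36174113425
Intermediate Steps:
d = 100831 (d = -5 + 100836 = 100831)
(b(444) + d)*((62285 + 18565) - 438037) = (444 + 100831)*((62285 + 18565) - 438037) = 101275*(80850 - 438037) = 101275*(-357187) = -36174113425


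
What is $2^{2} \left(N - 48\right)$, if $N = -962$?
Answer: $-4040$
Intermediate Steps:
$2^{2} \left(N - 48\right) = 2^{2} \left(-962 - 48\right) = 4 \left(-1010\right) = -4040$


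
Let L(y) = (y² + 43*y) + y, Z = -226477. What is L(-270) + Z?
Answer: -165457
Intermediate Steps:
L(y) = y² + 44*y
L(-270) + Z = -270*(44 - 270) - 226477 = -270*(-226) - 226477 = 61020 - 226477 = -165457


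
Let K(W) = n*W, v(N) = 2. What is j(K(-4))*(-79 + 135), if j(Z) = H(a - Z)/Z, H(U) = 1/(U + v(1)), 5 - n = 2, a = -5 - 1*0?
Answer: -14/27 ≈ -0.51852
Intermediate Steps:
a = -5 (a = -5 + 0 = -5)
n = 3 (n = 5 - 1*2 = 5 - 2 = 3)
H(U) = 1/(2 + U) (H(U) = 1/(U + 2) = 1/(2 + U))
K(W) = 3*W
j(Z) = 1/(Z*(-3 - Z)) (j(Z) = 1/((2 + (-5 - Z))*Z) = 1/((-3 - Z)*Z) = 1/(Z*(-3 - Z)))
j(K(-4))*(-79 + 135) = (-1/((3*(-4))*(3 + 3*(-4))))*(-79 + 135) = -1/(-12*(3 - 12))*56 = -1*(-1/12)/(-9)*56 = -1*(-1/12)*(-⅑)*56 = -1/108*56 = -14/27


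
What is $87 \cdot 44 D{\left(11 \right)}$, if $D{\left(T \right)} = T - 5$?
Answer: $22968$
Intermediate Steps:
$D{\left(T \right)} = -5 + T$
$87 \cdot 44 D{\left(11 \right)} = 87 \cdot 44 \left(-5 + 11\right) = 3828 \cdot 6 = 22968$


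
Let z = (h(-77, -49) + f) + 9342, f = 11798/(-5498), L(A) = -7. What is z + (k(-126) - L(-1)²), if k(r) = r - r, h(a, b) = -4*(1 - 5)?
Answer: 25584542/2749 ≈ 9306.9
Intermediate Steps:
h(a, b) = 16 (h(a, b) = -4*(-4) = 16)
f = -5899/2749 (f = 11798*(-1/5498) = -5899/2749 ≈ -2.1459)
k(r) = 0
z = 25719243/2749 (z = (16 - 5899/2749) + 9342 = 38085/2749 + 9342 = 25719243/2749 ≈ 9355.9)
z + (k(-126) - L(-1)²) = 25719243/2749 + (0 - 1*(-7)²) = 25719243/2749 + (0 - 1*49) = 25719243/2749 + (0 - 49) = 25719243/2749 - 49 = 25584542/2749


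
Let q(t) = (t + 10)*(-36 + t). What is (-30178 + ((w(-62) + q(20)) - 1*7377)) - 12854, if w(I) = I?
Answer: -50951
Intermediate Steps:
q(t) = (-36 + t)*(10 + t) (q(t) = (10 + t)*(-36 + t) = (-36 + t)*(10 + t))
(-30178 + ((w(-62) + q(20)) - 1*7377)) - 12854 = (-30178 + ((-62 + (-360 + 20² - 26*20)) - 1*7377)) - 12854 = (-30178 + ((-62 + (-360 + 400 - 520)) - 7377)) - 12854 = (-30178 + ((-62 - 480) - 7377)) - 12854 = (-30178 + (-542 - 7377)) - 12854 = (-30178 - 7919) - 12854 = -38097 - 12854 = -50951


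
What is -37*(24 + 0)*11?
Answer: -9768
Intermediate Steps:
-37*(24 + 0)*11 = -37*24*11 = -888*11 = -9768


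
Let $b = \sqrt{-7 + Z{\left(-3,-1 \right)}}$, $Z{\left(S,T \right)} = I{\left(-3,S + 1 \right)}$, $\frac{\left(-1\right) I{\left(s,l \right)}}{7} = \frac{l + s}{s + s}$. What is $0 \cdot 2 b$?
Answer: $0$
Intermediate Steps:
$I{\left(s,l \right)} = - \frac{7 \left(l + s\right)}{2 s}$ ($I{\left(s,l \right)} = - 7 \frac{l + s}{s + s} = - 7 \frac{l + s}{2 s} = - \frac{7 \left(l + s\right)}{2 s}$)
$Z{\left(S,T \right)} = - \frac{7}{3} + \frac{7 S}{6}$ ($Z{\left(S,T \right)} = \frac{7 \left(- (S + 1) - -3\right)}{2 \left(-3\right)} = \frac{7}{2} \left(- \frac{1}{3}\right) \left(- (1 + S) + 3\right) = \frac{7}{2} \left(- \frac{1}{3}\right) \left(\left(-1 - S\right) + 3\right) = \frac{7}{2} \left(- \frac{1}{3}\right) \left(2 - S\right) = - \frac{7}{3} + \frac{7 S}{6}$)
$b = \frac{i \sqrt{462}}{6}$ ($b = \sqrt{-7 + \left(- \frac{7}{3} + \frac{7}{6} \left(-3\right)\right)} = \sqrt{-7 - \frac{35}{6}} = \sqrt{- \frac{77}{6}} = \frac{i \sqrt{462}}{6} \approx 3.5824 i$)
$0 \cdot 2 b = 0 \cdot 2 \frac{i \sqrt{462}}{6} = 0 \frac{i \sqrt{462}}{6} = 0$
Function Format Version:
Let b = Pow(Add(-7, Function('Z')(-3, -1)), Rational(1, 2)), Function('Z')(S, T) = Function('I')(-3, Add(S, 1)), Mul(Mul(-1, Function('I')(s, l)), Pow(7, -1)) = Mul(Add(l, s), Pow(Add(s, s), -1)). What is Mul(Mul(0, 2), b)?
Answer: 0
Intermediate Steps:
Function('I')(s, l) = Mul(Rational(-7, 2), Pow(s, -1), Add(l, s)) (Function('I')(s, l) = Mul(-7, Mul(Add(l, s), Pow(Add(s, s), -1))) = Mul(-7, Mul(Add(l, s), Pow(Mul(2, s), -1))) = Mul(-7, Mul(Add(l, s), Mul(Rational(1, 2), Pow(s, -1)))) = Mul(-7, Mul(Rational(1, 2), Pow(s, -1), Add(l, s))) = Mul(Rational(-7, 2), Pow(s, -1), Add(l, s)))
Function('Z')(S, T) = Add(Rational(-7, 3), Mul(Rational(7, 6), S)) (Function('Z')(S, T) = Mul(Rational(7, 2), Pow(-3, -1), Add(Mul(-1, Add(S, 1)), Mul(-1, -3))) = Mul(Rational(7, 2), Rational(-1, 3), Add(Mul(-1, Add(1, S)), 3)) = Mul(Rational(7, 2), Rational(-1, 3), Add(Add(-1, Mul(-1, S)), 3)) = Mul(Rational(7, 2), Rational(-1, 3), Add(2, Mul(-1, S))) = Add(Rational(-7, 3), Mul(Rational(7, 6), S)))
b = Mul(Rational(1, 6), I, Pow(462, Rational(1, 2))) (b = Pow(Add(-7, Add(Rational(-7, 3), Mul(Rational(7, 6), -3))), Rational(1, 2)) = Pow(Add(-7, Add(Rational(-7, 3), Rational(-7, 2))), Rational(1, 2)) = Pow(Add(-7, Rational(-35, 6)), Rational(1, 2)) = Pow(Rational(-77, 6), Rational(1, 2)) = Mul(Rational(1, 6), I, Pow(462, Rational(1, 2))) ≈ Mul(3.5824, I))
Mul(Mul(0, 2), b) = Mul(Mul(0, 2), Mul(Rational(1, 6), I, Pow(462, Rational(1, 2)))) = Mul(0, Mul(Rational(1, 6), I, Pow(462, Rational(1, 2)))) = 0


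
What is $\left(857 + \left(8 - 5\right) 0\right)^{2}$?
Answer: $734449$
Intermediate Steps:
$\left(857 + \left(8 - 5\right) 0\right)^{2} = \left(857 + 3 \cdot 0\right)^{2} = \left(857 + 0\right)^{2} = 857^{2} = 734449$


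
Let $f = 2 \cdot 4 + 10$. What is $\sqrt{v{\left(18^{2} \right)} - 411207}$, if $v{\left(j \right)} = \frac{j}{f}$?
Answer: $i \sqrt{411189} \approx 641.24 i$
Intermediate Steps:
$f = 18$ ($f = 8 + 10 = 18$)
$v{\left(j \right)} = \frac{j}{18}$
$\sqrt{v{\left(18^{2} \right)} - 411207} = \sqrt{\frac{18^{2}}{18} - 411207} = \sqrt{\frac{1}{18} \cdot 324 - 411207} = \sqrt{18 - 411207} = \sqrt{-411189} = i \sqrt{411189}$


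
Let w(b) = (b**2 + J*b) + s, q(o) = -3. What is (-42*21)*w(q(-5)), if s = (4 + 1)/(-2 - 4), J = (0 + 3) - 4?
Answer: -9849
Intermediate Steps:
J = -1 (J = 3 - 4 = -1)
s = -5/6 (s = 5/(-6) = 5*(-1/6) = -5/6 ≈ -0.83333)
w(b) = -5/6 + b**2 - b (w(b) = (b**2 - b) - 5/6 = -5/6 + b**2 - b)
(-42*21)*w(q(-5)) = (-42*21)*(-5/6 + (-3)**2 - 1*(-3)) = -882*(-5/6 + 9 + 3) = -882*67/6 = -9849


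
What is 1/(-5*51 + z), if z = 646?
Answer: 1/391 ≈ 0.0025575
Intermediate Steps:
1/(-5*51 + z) = 1/(-5*51 + 646) = 1/(-255 + 646) = 1/391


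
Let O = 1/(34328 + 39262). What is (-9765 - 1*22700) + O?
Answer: -2389099349/73590 ≈ -32465.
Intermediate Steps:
O = 1/73590 ≈ 1.3589e-5
(-9765 - 1*22700) + O = (-9765 - 1*22700) + 1/73590 = (-9765 - 22700) + 1/73590 = -32465 + 1/73590 = -2389099349/73590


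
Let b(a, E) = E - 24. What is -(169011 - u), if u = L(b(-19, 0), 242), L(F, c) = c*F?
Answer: -174819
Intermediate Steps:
b(a, E) = -24 + E
L(F, c) = F*c
u = -5808 (u = (-24 + 0)*242 = -24*242 = -5808)
-(169011 - u) = -(169011 - 1*(-5808)) = -(169011 + 5808) = -1*174819 = -174819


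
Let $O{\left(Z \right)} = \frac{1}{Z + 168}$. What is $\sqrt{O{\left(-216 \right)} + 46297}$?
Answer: $\frac{\sqrt{6666765}}{12} \approx 215.17$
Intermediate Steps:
$O{\left(Z \right)} = \frac{1}{168 + Z}$
$\sqrt{O{\left(-216 \right)} + 46297} = \sqrt{\frac{1}{168 - 216} + 46297} = \sqrt{\frac{1}{-48} + 46297} = \sqrt{- \frac{1}{48} + 46297} = \sqrt{\frac{2222255}{48}} = \frac{\sqrt{6666765}}{12}$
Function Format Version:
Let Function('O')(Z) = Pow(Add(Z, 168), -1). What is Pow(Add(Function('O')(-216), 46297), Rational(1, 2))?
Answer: Mul(Rational(1, 12), Pow(6666765, Rational(1, 2))) ≈ 215.17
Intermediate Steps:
Function('O')(Z) = Pow(Add(168, Z), -1)
Pow(Add(Function('O')(-216), 46297), Rational(1, 2)) = Pow(Add(Pow(Add(168, -216), -1), 46297), Rational(1, 2)) = Pow(Add(Pow(-48, -1), 46297), Rational(1, 2)) = Pow(Add(Rational(-1, 48), 46297), Rational(1, 2)) = Pow(Rational(2222255, 48), Rational(1, 2)) = Mul(Rational(1, 12), Pow(6666765, Rational(1, 2)))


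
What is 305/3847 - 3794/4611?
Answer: -13189163/17738517 ≈ -0.74353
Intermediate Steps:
305/3847 - 3794/4611 = -13189163/17738517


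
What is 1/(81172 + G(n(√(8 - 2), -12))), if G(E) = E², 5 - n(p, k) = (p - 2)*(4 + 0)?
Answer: 81437/6631920073 + 104*√6/6631920073 ≈ 1.2318e-5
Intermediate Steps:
n(p, k) = 13 - 4*p (n(p, k) = 5 - (p - 2)*(4 + 0) = 5 - (-2 + p)*4 = 5 - (-8 + 4*p) = 5 + (8 - 4*p) = 13 - 4*p)
1/(81172 + G(n(√(8 - 2), -12))) = 1/(81172 + (13 - 4*√(8 - 2))²) = 1/(81172 + (13 - 4*√6)²)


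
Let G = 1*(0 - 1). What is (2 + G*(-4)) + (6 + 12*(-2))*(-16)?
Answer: 294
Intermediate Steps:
G = -1 (G = 1*(-1) = -1)
(2 + G*(-4)) + (6 + 12*(-2))*(-16) = (2 - 1*(-4)) + (6 + 12*(-2))*(-16) = (2 + 4) + (6 - 24)*(-16) = 6 - 18*(-16) = 6 + 288 = 294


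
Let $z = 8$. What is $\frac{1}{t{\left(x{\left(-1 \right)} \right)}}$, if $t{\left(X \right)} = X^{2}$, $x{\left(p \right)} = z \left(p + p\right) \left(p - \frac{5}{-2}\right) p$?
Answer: $\frac{1}{576} \approx 0.0017361$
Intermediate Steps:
$x{\left(p \right)} = 16 p^{2} \left(\frac{5}{2} + p\right)$ ($x{\left(p \right)} = 8 \left(p + p\right) \left(p - \frac{5}{-2}\right) p = 8 \cdot 2 p \left(p - - \frac{5}{2}\right) p = 8 \cdot 2 p \left(p + \frac{5}{2}\right) p = 8 \cdot 2 p \left(\frac{5}{2} + p\right) p = 8 \cdot 2 p^{2} \left(\frac{5}{2} + p\right) = 16 p^{2} \left(\frac{5}{2} + p\right)$)
$\frac{1}{t{\left(x{\left(-1 \right)} \right)}} = \frac{1}{\left(\left(-1\right)^{2} \left(40 + 16 \left(-1\right)\right)\right)^{2}} = \frac{1}{\left(1 \left(40 - 16\right)\right)^{2}} = \frac{1}{\left(1 \cdot 24\right)^{2}} = \frac{1}{24^{2}} = \frac{1}{576}$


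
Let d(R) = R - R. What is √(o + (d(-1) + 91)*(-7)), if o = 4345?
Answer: 6*√103 ≈ 60.893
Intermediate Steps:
d(R) = 0
√(o + (d(-1) + 91)*(-7)) = √(4345 + (0 + 91)*(-7)) = √(4345 + 91*(-7)) = √(4345 - 637) = √3708 = 6*√103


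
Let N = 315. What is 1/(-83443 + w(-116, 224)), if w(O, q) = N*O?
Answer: -1/119983 ≈ -8.3345e-6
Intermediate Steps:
w(O, q) = 315*O
1/(-83443 + w(-116, 224)) = 1/(-83443 + 315*(-116)) = 1/(-83443 - 36540) = 1/(-119983) = -1/119983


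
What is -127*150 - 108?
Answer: -19158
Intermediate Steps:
-127*150 - 108 = -19050 - 108 = -19158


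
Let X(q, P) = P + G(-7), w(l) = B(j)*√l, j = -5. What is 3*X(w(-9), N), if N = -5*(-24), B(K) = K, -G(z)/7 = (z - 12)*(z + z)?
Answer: -5226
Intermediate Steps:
G(z) = -14*z*(-12 + z) (G(z) = -7*(z - 12)*(z + z) = -7*(-12 + z)*2*z = -14*z*(-12 + z))
N = 120
w(l) = -5*√l
X(q, P) = -1862 + P (X(q, P) = P + 14*(-7)*(12 - 1*(-7)) = P + 14*(-7)*(12 + 7) = P + 14*(-7)*19 = P - 1862 = -1862 + P)
3*X(w(-9), N) = 3*(-1862 + 120) = 3*(-1742) = -5226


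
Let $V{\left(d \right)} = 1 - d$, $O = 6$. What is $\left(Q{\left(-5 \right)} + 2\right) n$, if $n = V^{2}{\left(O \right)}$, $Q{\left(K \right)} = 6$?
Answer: $200$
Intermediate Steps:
$n = 25$ ($n = \left(1 - 6\right)^{2} = \left(-5\right)^{2} = 25$)
$\left(Q{\left(-5 \right)} + 2\right) n = \left(6 + 2\right) 25 = 8 \cdot 25 = 200$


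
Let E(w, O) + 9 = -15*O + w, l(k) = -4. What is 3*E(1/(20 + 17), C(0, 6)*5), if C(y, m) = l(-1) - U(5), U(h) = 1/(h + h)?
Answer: 66273/74 ≈ 895.58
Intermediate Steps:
U(h) = 1/(2*h)
C(y, m) = -41/10 (C(y, m) = -4 - 1/(2*5) = -4 - 1*⅒ = -4 - ⅒ = -41/10)
E(w, O) = -9 + w - 15*O (E(w, O) = -9 + (-15*O + w) = -9 + (w - 15*O) = -9 + w - 15*O)
3*E(1/(20 + 17), C(0, 6)*5) = 3*(-9 + 1/(20 + 17) - (-123)*5/2) = 3*(-9 + 1/37 - 15*(-41/2)) = 3*(-9 + 1/37 + 615/2) = 3*(22091/74) = 66273/74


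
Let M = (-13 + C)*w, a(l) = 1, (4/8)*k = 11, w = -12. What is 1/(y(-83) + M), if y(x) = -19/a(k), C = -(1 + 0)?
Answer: 1/149 ≈ 0.0067114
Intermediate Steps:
k = 22 (k = 2*11 = 22)
C = -1 (C = -1*1 = -1)
y(x) = -19 (y(x) = -19/1 = -19*1 = -19)
M = 168 (M = (-13 - 1)*(-12) = -14*(-12) = 168)
1/(y(-83) + M) = 1/(-19 + 168) = 1/149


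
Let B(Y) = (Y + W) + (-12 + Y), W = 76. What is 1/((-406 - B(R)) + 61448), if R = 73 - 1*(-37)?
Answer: 1/60758 ≈ 1.6459e-5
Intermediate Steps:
R = 110 (R = 73 + 37 = 110)
B(Y) = 64 + 2*Y (B(Y) = (Y + 76) + (-12 + Y) = (76 + Y) + (-12 + Y) = 64 + 2*Y)
1/((-406 - B(R)) + 61448) = 1/((-406 - (64 + 2*110)) + 61448) = 1/((-406 - (64 + 220)) + 61448) = 1/((-406 - 1*284) + 61448) = 1/((-406 - 284) + 61448) = 1/(-690 + 61448) = 1/60758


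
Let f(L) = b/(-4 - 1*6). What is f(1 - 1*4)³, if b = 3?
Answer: -27/1000 ≈ -0.027000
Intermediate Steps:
f(L) = -3/10 (f(L) = 3/(-4 - 1*6) = 3/(-4 - 6) = 3/(-10) = 3*(-⅒) = -3/10)
f(1 - 1*4)³ = (-3/10)³ = -27/1000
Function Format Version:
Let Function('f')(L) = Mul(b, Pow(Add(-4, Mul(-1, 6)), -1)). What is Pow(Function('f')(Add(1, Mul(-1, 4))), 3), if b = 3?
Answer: Rational(-27, 1000) ≈ -0.027000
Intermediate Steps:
Function('f')(L) = Rational(-3, 10) (Function('f')(L) = Mul(3, Pow(Add(-4, Mul(-1, 6)), -1)) = Mul(3, Pow(Add(-4, -6), -1)) = Mul(3, Pow(-10, -1)) = Mul(3, Rational(-1, 10)) = Rational(-3, 10))
Pow(Function('f')(Add(1, Mul(-1, 4))), 3) = Pow(Rational(-3, 10), 3) = Rational(-27, 1000)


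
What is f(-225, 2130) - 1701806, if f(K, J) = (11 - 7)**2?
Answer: -1701790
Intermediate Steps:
f(K, J) = 16 (f(K, J) = 4**2 = 16)
f(-225, 2130) - 1701806 = 16 - 1701806 = -1701790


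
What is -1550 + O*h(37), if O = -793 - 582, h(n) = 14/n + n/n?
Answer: -127475/37 ≈ -3445.3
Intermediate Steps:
h(n) = 1 + 14/n (h(n) = 14/n + 1 = 1 + 14/n)
O = -1375
-1550 + O*h(37) = -1550 - 1375*(14 + 37)/37 = -1550 - 1375*51/37 = -1550 - 70125/37 = -127475/37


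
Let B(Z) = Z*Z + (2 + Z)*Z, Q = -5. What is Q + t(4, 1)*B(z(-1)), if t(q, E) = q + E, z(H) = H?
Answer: -5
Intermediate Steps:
t(q, E) = E + q
B(Z) = Z² + Z*(2 + Z)
Q + t(4, 1)*B(z(-1)) = -5 + (1 + 4)*(2*(-1)*(1 - 1)) = -5 + 5*(2*(-1)*0) = -5 + 5*0 = -5 + 0 = -5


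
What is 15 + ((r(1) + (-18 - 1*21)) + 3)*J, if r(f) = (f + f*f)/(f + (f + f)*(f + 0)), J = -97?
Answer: 10327/3 ≈ 3442.3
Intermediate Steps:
r(f) = (f + f²)/(f + 2*f²) (r(f) = (f + f²)/(f + (2*f)*f) = (f + f²)/(f + 2*f²))
15 + ((r(1) + (-18 - 1*21)) + 3)*J = 15 + (((1 + 1)/(1 + 2*1) + (-18 - 1*21)) + 3)*(-97) = 15 + ((2/(1 + 2) + (-18 - 21)) + 3)*(-97) = 15 + ((2/3 - 39) + 3)*(-97) = 15 + (((⅓)*2 - 39) + 3)*(-97) = 15 + ((⅔ - 39) + 3)*(-97) = 15 + (-115/3 + 3)*(-97) = 15 - 106/3*(-97) = 15 + 10282/3 = 10327/3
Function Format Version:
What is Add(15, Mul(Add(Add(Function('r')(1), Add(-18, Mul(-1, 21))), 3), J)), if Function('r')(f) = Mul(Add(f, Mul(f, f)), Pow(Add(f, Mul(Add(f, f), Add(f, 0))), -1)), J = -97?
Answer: Rational(10327, 3) ≈ 3442.3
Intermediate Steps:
Function('r')(f) = Mul(Pow(Add(f, Mul(2, Pow(f, 2))), -1), Add(f, Pow(f, 2))) (Function('r')(f) = Mul(Add(f, Pow(f, 2)), Pow(Add(f, Mul(Mul(2, f), f)), -1)) = Mul(Add(f, Pow(f, 2)), Pow(Add(f, Mul(2, Pow(f, 2))), -1)) = Mul(Pow(Add(f, Mul(2, Pow(f, 2))), -1), Add(f, Pow(f, 2))))
Add(15, Mul(Add(Add(Function('r')(1), Add(-18, Mul(-1, 21))), 3), J)) = Add(15, Mul(Add(Add(Mul(Pow(Add(1, Mul(2, 1)), -1), Add(1, 1)), Add(-18, Mul(-1, 21))), 3), -97)) = Add(15, Mul(Add(Add(Mul(Pow(Add(1, 2), -1), 2), Add(-18, -21)), 3), -97)) = Add(15, Mul(Add(Add(Mul(Pow(3, -1), 2), -39), 3), -97)) = Add(15, Mul(Add(Add(Mul(Rational(1, 3), 2), -39), 3), -97)) = Add(15, Mul(Add(Add(Rational(2, 3), -39), 3), -97)) = Add(15, Mul(Add(Rational(-115, 3), 3), -97)) = Add(15, Mul(Rational(-106, 3), -97)) = Add(15, Rational(10282, 3)) = Rational(10327, 3)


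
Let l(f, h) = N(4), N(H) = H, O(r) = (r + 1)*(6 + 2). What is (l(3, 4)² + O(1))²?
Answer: 1024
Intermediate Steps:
O(r) = 8 + 8*r (O(r) = (1 + r)*8 = 8 + 8*r)
l(f, h) = 4
(l(3, 4)² + O(1))² = (4² + (8 + 8*1))² = (16 + (8 + 8))² = (16 + 16)² = 32² = 1024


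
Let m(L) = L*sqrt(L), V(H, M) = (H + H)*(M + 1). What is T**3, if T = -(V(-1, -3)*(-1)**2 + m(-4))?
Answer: 704 - 128*I ≈ 704.0 - 128.0*I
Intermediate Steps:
V(H, M) = 2*H*(1 + M) (V(H, M) = (2*H)*(1 + M) = 2*H*(1 + M))
m(L) = L**(3/2)
T = -4 + 8*I (T = -((2*(-1)*(1 - 3))*(-1)**2 + (-4)**(3/2)) = -((2*(-1)*(-2))*1 - 8*I) = -(4*1 - 8*I) = -(4 - 8*I) = -4 + 8*I ≈ -4.0 + 8.0*I)
T**3 = (-4 + 8*I)**3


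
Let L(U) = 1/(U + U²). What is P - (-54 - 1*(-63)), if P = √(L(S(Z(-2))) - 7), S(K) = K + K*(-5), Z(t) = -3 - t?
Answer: -9 + I*√695/10 ≈ -9.0 + 2.6363*I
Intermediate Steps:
S(K) = -4*K (S(K) = K - 5*K = -4*K)
P = I*√695/10 (P = √(1/(((-4*(-3 - 1*(-2))))*(1 - 4*(-3 - 1*(-2)))) - 7) = √(1/(((-4*(-3 + 2)))*(1 - 4*(-3 + 2))) - 7) = √(1/(((-4*(-1)))*(1 - 4*(-1))) - 7) = √(1/(4*(1 + 4)) - 7) = √((¼)/5 - 7) = √((¼)*(⅕) - 7) = √(1/20 - 7) = √(-139/20) = I*√695/10 ≈ 2.6363*I)
P - (-54 - 1*(-63)) = I*√695/10 - (-54 - 1*(-63)) = I*√695/10 - (-54 + 63) = I*√695/10 - 1*9 = I*√695/10 - 9 = -9 + I*√695/10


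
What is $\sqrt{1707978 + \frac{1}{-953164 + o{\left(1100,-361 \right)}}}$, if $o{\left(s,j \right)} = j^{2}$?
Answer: $\frac{\sqrt{128491299307823431}}{274281} \approx 1306.9$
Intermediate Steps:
$\sqrt{1707978 + \frac{1}{-953164 + o{\left(1100,-361 \right)}}} = \sqrt{1707978 + \frac{1}{-953164 + \left(-361\right)^{2}}} = \sqrt{1707978 + \frac{1}{-953164 + 130321}} = \sqrt{1707978 + \frac{1}{-822843}} = \sqrt{1707978 - \frac{1}{822843}} = \sqrt{\frac{1405397741453}{822843}} = \frac{\sqrt{128491299307823431}}{274281}$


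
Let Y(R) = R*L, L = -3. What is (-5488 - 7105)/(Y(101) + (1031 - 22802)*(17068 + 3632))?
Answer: 12593/450660003 ≈ 2.7943e-5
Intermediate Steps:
Y(R) = -3*R (Y(R) = R*(-3) = -3*R)
(-5488 - 7105)/(Y(101) + (1031 - 22802)*(17068 + 3632)) = (-5488 - 7105)/(-3*101 + (1031 - 22802)*(17068 + 3632)) = -12593/(-303 - 21771*20700) = -12593/(-303 - 450659700) = -12593/(-450660003) = -12593*(-1/450660003) = 12593/450660003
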